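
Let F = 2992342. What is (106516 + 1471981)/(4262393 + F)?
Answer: 1578497/7254735 ≈ 0.21758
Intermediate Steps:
(106516 + 1471981)/(4262393 + F) = (106516 + 1471981)/(4262393 + 2992342) = 1578497/7254735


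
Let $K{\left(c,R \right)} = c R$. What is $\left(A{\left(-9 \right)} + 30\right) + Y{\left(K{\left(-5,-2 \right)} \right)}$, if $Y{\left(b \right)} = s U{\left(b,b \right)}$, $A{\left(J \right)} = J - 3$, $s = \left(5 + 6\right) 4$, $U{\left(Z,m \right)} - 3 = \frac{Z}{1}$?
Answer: $590$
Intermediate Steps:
$U{\left(Z,m \right)} = 3 + Z$ ($U{\left(Z,m \right)} = 3 + \frac{Z}{1} = 3 + Z 1 = 3 + Z$)
$K{\left(c,R \right)} = R c$
$s = 44$ ($s = 11 \cdot 4 = 44$)
$A{\left(J \right)} = -3 + J$ ($A{\left(J \right)} = J - 3 = -3 + J$)
$Y{\left(b \right)} = 132 + 44 b$ ($Y{\left(b \right)} = 44 \left(3 + b\right) = 132 + 44 b$)
$\left(A{\left(-9 \right)} + 30\right) + Y{\left(K{\left(-5,-2 \right)} \right)} = \left(\left(-3 - 9\right) + 30\right) + \left(132 + 44 \left(\left(-2\right) \left(-5\right)\right)\right) = \left(-12 + 30\right) + \left(132 + 44 \cdot 10\right) = 18 + \left(132 + 440\right) = 18 + 572 = 590$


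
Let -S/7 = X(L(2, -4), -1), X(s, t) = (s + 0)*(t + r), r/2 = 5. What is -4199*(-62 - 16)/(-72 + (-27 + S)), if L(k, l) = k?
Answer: -109174/75 ≈ -1455.7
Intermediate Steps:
r = 10 (r = 2*5 = 10)
X(s, t) = s*(10 + t) (X(s, t) = (s + 0)*(t + 10) = s*(10 + t))
S = -126 (S = -14*(10 - 1) = -14*9 = -7*18 = -126)
-4199*(-62 - 16)/(-72 + (-27 + S)) = -4199*(-62 - 16)/(-72 + (-27 - 126)) = -(-327522)/(-72 - 153) = -(-327522)/(-225) = -(-327522)*(-1)/225 = -4199*26/75 = -109174/75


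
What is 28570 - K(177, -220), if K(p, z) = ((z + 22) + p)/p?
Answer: 1685637/59 ≈ 28570.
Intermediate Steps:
K(p, z) = (22 + p + z)/p (K(p, z) = ((22 + z) + p)/p = (22 + p + z)/p)
28570 - K(177, -220) = 28570 - (22 + 177 - 220)/177 = 28570 - (-21)/177 = 28570 - 1*(-7/59) = 28570 + 7/59 = 1685637/59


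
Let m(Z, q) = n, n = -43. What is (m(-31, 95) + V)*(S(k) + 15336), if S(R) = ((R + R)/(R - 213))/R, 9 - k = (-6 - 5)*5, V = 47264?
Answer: 107902912702/149 ≈ 7.2418e+8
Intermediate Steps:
m(Z, q) = -43
k = 64 (k = 9 - (-6 - 5)*5 = 9 - (-11)*5 = 9 - 1*(-55) = 9 + 55 = 64)
S(R) = 2/(-213 + R) (S(R) = ((2*R)/(-213 + R))/R = (2*R/(-213 + R))/R = 2/(-213 + R))
(m(-31, 95) + V)*(S(k) + 15336) = (-43 + 47264)*(2/(-213 + 64) + 15336) = 47221*(2/(-149) + 15336) = 47221*(2*(-1/149) + 15336) = 47221*(-2/149 + 15336) = 47221*(2285062/149) = 107902912702/149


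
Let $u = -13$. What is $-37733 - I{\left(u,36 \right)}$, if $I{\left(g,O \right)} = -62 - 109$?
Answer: $-37562$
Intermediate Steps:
$I{\left(g,O \right)} = -171$ ($I{\left(g,O \right)} = -62 - 109 = -171$)
$-37733 - I{\left(u,36 \right)} = -37733 - -171 = -37733 + 171 = -37562$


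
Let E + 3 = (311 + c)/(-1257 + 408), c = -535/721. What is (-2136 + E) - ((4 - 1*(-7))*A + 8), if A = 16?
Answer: -1422199363/612129 ≈ -2323.4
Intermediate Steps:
c = -535/721 (c = -535*1/721 = -535/721 ≈ -0.74203)
E = -2060083/612129 (E = -3 + (311 - 535/721)/(-1257 + 408) = -3 + (223696/721)/(-849) = -3 + (223696/721)*(-1/849) = -3 - 223696/612129 = -2060083/612129 ≈ -3.3654)
(-2136 + E) - ((4 - 1*(-7))*A + 8) = (-2136 - 2060083/612129) - ((4 - 1*(-7))*16 + 8) = -1309567627/612129 - ((4 + 7)*16 + 8) = -1309567627/612129 - (11*16 + 8) = -1309567627/612129 - (176 + 8) = -1309567627/612129 - 1*184 = -1309567627/612129 - 184 = -1422199363/612129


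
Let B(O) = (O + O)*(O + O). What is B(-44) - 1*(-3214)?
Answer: 10958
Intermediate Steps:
B(O) = 4*O**2 (B(O) = (2*O)*(2*O) = 4*O**2)
B(-44) - 1*(-3214) = 4*(-44)**2 - 1*(-3214) = 4*1936 + 3214 = 7744 + 3214 = 10958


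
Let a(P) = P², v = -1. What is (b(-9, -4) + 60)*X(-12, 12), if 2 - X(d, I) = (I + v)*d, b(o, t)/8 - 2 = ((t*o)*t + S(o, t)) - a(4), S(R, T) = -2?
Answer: -163480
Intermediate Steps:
b(o, t) = -128 + 8*o*t² (b(o, t) = 16 + 8*(((t*o)*t - 2) - 1*4²) = 16 + 8*(((o*t)*t - 2) - 1*16) = 16 + 8*((o*t² - 2) - 16) = 16 + 8*((-2 + o*t²) - 16) = 16 + 8*(-18 + o*t²) = 16 + (-144 + 8*o*t²) = -128 + 8*o*t²)
X(d, I) = 2 - d*(-1 + I) (X(d, I) = 2 - (I - 1)*d = 2 - (-1 + I)*d = 2 - d*(-1 + I))
(b(-9, -4) + 60)*X(-12, 12) = ((-128 + 8*(-9)*(-4)²) + 60)*(2 - 12 - 1*12*(-12)) = ((-128 + 8*(-9)*16) + 60)*(2 - 12 + 144) = ((-128 - 1152) + 60)*134 = (-1280 + 60)*134 = -1220*134 = -163480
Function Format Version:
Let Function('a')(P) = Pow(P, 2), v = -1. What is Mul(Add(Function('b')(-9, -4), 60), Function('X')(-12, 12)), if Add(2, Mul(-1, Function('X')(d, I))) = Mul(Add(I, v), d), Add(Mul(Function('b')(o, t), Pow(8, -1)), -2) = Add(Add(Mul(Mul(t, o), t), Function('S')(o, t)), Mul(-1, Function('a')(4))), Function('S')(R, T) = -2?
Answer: -163480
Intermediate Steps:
Function('b')(o, t) = Add(-128, Mul(8, o, Pow(t, 2))) (Function('b')(o, t) = Add(16, Mul(8, Add(Add(Mul(Mul(t, o), t), -2), Mul(-1, Pow(4, 2))))) = Add(16, Mul(8, Add(Add(Mul(Mul(o, t), t), -2), Mul(-1, 16)))) = Add(16, Mul(8, Add(Add(Mul(o, Pow(t, 2)), -2), -16))) = Add(16, Mul(8, Add(Add(-2, Mul(o, Pow(t, 2))), -16))) = Add(16, Mul(8, Add(-18, Mul(o, Pow(t, 2))))) = Add(16, Add(-144, Mul(8, o, Pow(t, 2)))) = Add(-128, Mul(8, o, Pow(t, 2))))
Function('X')(d, I) = Add(2, Mul(-1, d, Add(-1, I))) (Function('X')(d, I) = Add(2, Mul(-1, Mul(Add(I, -1), d))) = Add(2, Mul(-1, Mul(Add(-1, I), d))) = Add(2, Mul(-1, Mul(d, Add(-1, I)))) = Add(2, Mul(-1, d, Add(-1, I))))
Mul(Add(Function('b')(-9, -4), 60), Function('X')(-12, 12)) = Mul(Add(Add(-128, Mul(8, -9, Pow(-4, 2))), 60), Add(2, -12, Mul(-1, 12, -12))) = Mul(Add(Add(-128, Mul(8, -9, 16)), 60), Add(2, -12, 144)) = Mul(Add(Add(-128, -1152), 60), 134) = Mul(Add(-1280, 60), 134) = Mul(-1220, 134) = -163480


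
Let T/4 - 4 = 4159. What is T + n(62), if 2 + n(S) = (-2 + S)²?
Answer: 20250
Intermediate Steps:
T = 16652 (T = 16 + 4*4159 = 16 + 16636 = 16652)
n(S) = -2 + (-2 + S)²
T + n(62) = 16652 + (-2 + (-2 + 62)²) = 16652 + (-2 + 60²) = 16652 + (-2 + 3600) = 16652 + 3598 = 20250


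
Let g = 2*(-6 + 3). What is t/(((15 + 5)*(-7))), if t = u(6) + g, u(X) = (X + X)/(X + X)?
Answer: 1/28 ≈ 0.035714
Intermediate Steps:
u(X) = 1 (u(X) = (2*X)/((2*X)) = (2*X)*(1/(2*X)) = 1)
g = -6 (g = 2*(-3) = -6)
t = -5 (t = 1 - 6 = -5)
t/(((15 + 5)*(-7))) = -5*(-1/(7*(15 + 5))) = -5/(20*(-7)) = -5/(-140) = -5*(-1/140) = 1/28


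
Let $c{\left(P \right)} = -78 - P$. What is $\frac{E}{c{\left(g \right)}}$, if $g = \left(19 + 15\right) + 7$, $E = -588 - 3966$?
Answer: $\frac{4554}{119} \approx 38.269$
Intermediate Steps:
$E = -4554$ ($E = -588 - 3966 = -4554$)
$g = 41$ ($g = 34 + 7 = 41$)
$\frac{E}{c{\left(g \right)}} = - \frac{4554}{-78 - 41} = - \frac{4554}{-119} = \left(-4554\right) \left(- \frac{1}{119}\right) = \frac{4554}{119}$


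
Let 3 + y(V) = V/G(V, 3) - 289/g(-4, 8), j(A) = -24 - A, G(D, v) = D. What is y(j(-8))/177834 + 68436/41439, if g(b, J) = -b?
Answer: 5407631457/3275228056 ≈ 1.6511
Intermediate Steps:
y(V) = -297/4 (y(V) = -3 + (V/V - 289/((-1*(-4)))) = -3 + (1 - 289/4) = -3 - 285/4 = -297/4)
y(j(-8))/177834 + 68436/41439 = -297/4/177834 + 68436/41439 = -297/4*1/177834 + 68436*(1/41439) = -99/237112 + 22812/13813 = 5407631457/3275228056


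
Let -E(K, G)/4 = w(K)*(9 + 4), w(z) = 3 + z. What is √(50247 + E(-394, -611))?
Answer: √70579 ≈ 265.67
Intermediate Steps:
E(K, G) = -156 - 52*K (E(K, G) = -4*(3 + K)*(9 + 4) = -4*(3 + K)*13 = -4*(39 + 13*K) = -156 - 52*K)
√(50247 + E(-394, -611)) = √(50247 + (-156 - 52*(-394))) = √(50247 + (-156 + 20488)) = √(50247 + 20332) = √70579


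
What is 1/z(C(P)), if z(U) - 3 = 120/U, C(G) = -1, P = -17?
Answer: -1/117 ≈ -0.0085470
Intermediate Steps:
z(U) = 3 + 120/U
1/z(C(P)) = 1/(3 + 120/(-1)) = 1/(3 + 120*(-1)) = 1/(3 - 120) = 1/(-117) = -1/117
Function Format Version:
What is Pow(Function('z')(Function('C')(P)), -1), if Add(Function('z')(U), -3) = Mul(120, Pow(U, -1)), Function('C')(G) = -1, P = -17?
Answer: Rational(-1, 117) ≈ -0.0085470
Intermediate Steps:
Function('z')(U) = Add(3, Mul(120, Pow(U, -1)))
Pow(Function('z')(Function('C')(P)), -1) = Pow(Add(3, Mul(120, Pow(-1, -1))), -1) = Pow(Add(3, Mul(120, -1)), -1) = Pow(Add(3, -120), -1) = Pow(-117, -1) = Rational(-1, 117)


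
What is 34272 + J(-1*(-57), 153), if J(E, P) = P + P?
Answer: 34578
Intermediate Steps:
J(E, P) = 2*P
34272 + J(-1*(-57), 153) = 34272 + 2*153 = 34272 + 306 = 34578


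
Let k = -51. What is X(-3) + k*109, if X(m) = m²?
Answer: -5550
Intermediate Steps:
X(-3) + k*109 = (-3)² - 51*109 = 9 - 5559 = -5550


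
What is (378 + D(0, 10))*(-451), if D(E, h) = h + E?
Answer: -174988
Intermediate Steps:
D(E, h) = E + h
(378 + D(0, 10))*(-451) = (378 + (0 + 10))*(-451) = (378 + 10)*(-451) = 388*(-451) = -174988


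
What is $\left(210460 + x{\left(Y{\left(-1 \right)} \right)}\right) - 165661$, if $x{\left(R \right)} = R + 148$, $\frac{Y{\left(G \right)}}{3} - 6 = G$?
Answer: $44962$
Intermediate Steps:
$Y{\left(G \right)} = 18 + 3 G$
$x{\left(R \right)} = 148 + R$
$\left(210460 + x{\left(Y{\left(-1 \right)} \right)}\right) - 165661 = \left(210460 + \left(148 + \left(18 + 3 \left(-1\right)\right)\right)\right) - 165661 = \left(210460 + \left(148 + \left(18 - 3\right)\right)\right) - 165661 = \left(210460 + \left(148 + 15\right)\right) - 165661 = \left(210460 + 163\right) - 165661 = 210623 - 165661 = 44962$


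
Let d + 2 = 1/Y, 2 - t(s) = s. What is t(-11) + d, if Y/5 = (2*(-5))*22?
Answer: 12099/1100 ≈ 10.999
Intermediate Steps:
t(s) = 2 - s
Y = -1100 (Y = 5*((2*(-5))*22) = 5*(-10*22) = 5*(-220) = -1100)
d = -2201/1100 (d = -2 + 1/(-1100) = -2 - 1/1100 = -2201/1100 ≈ -2.0009)
t(-11) + d = (2 - 1*(-11)) - 2201/1100 = (2 + 11) - 2201/1100 = 13 - 2201/1100 = 12099/1100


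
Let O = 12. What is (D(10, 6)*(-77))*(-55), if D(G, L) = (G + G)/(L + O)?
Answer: 42350/9 ≈ 4705.6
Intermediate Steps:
D(G, L) = 2*G/(12 + L) (D(G, L) = (G + G)/(L + 12) = (2*G)/(12 + L) = 2*G/(12 + L))
(D(10, 6)*(-77))*(-55) = ((2*10/(12 + 6))*(-77))*(-55) = ((2*10/18)*(-77))*(-55) = ((2*10*(1/18))*(-77))*(-55) = ((10/9)*(-77))*(-55) = -770/9*(-55) = 42350/9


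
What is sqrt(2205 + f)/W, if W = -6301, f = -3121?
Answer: -2*I*sqrt(229)/6301 ≈ -0.0048033*I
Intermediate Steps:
sqrt(2205 + f)/W = sqrt(2205 - 3121)/(-6301) = sqrt(-916)*(-1/6301) = (2*I*sqrt(229))*(-1/6301) = -2*I*sqrt(229)/6301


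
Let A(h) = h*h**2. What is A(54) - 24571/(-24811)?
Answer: 3906863875/24811 ≈ 1.5747e+5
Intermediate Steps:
A(h) = h**3
A(54) - 24571/(-24811) = 54**3 - 24571/(-24811) = 157464 - 24571*(-1)/24811 = 157464 - 1*(-24571/24811) = 157464 + 24571/24811 = 3906863875/24811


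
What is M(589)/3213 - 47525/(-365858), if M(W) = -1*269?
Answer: 54282023/1175501754 ≈ 0.046178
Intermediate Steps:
M(W) = -269
M(589)/3213 - 47525/(-365858) = -269/3213 - 47525/(-365858) = -269*1/3213 - 47525*(-1/365858) = -269/3213 + 47525/365858 = 54282023/1175501754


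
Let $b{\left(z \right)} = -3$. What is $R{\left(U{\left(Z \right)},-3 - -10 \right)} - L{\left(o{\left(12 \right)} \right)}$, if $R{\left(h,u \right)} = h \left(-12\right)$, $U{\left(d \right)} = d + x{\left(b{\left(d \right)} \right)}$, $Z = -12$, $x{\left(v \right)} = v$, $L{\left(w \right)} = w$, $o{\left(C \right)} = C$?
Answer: $168$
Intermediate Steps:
$U{\left(d \right)} = -3 + d$ ($U{\left(d \right)} = d - 3 = -3 + d$)
$R{\left(h,u \right)} = - 12 h$
$R{\left(U{\left(Z \right)},-3 - -10 \right)} - L{\left(o{\left(12 \right)} \right)} = - 12 \left(-3 - 12\right) - 12 = \left(-12\right) \left(-15\right) - 12 = 180 - 12 = 168$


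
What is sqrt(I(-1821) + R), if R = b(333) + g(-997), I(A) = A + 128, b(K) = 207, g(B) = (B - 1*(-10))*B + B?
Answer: 2*sqrt(245389) ≈ 990.74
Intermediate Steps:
g(B) = B + B*(10 + B) (g(B) = (B + 10)*B + B = (10 + B)*B + B = B*(10 + B) + B = B + B*(10 + B))
I(A) = 128 + A
R = 983249 (R = 207 - 997*(11 - 997) = 207 - 997*(-986) = 207 + 983042 = 983249)
sqrt(I(-1821) + R) = sqrt((128 - 1821) + 983249) = sqrt(-1693 + 983249) = sqrt(981556) = 2*sqrt(245389)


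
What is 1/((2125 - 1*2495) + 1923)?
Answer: 1/1553 ≈ 0.00064391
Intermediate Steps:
1/((2125 - 1*2495) + 1923) = 1/((2125 - 2495) + 1923) = 1/(-370 + 1923) = 1/1553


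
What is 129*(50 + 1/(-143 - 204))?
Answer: 2238021/347 ≈ 6449.6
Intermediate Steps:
129*(50 + 1/(-143 - 204)) = 129*(50 + 1/(-347)) = 129*(50 - 1/347) = 129*(17349/347) = 2238021/347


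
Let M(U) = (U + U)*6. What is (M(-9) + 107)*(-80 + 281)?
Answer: -201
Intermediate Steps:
M(U) = 12*U (M(U) = (2*U)*6 = 12*U)
(M(-9) + 107)*(-80 + 281) = (12*(-9) + 107)*(-80 + 281) = (-108 + 107)*201 = -1*201 = -201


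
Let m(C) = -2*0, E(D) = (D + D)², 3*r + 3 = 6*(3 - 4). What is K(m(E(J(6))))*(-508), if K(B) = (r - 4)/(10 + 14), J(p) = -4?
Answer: 889/6 ≈ 148.17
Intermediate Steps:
r = -3 (r = -1 + (6*(3 - 4))/3 = -1 + (6*(-1))/3 = -1 + (⅓)*(-6) = -1 - 2 = -3)
E(D) = 4*D² (E(D) = (2*D)² = 4*D²)
m(C) = 0
K(B) = -7/24 (K(B) = (-3 - 4)/(10 + 14) = -7/24)
K(m(E(J(6))))*(-508) = -7/24*(-508) = 889/6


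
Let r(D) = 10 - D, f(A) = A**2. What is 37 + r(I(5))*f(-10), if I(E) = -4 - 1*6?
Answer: 2037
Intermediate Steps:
I(E) = -10 (I(E) = -4 - 6 = -10)
37 + r(I(5))*f(-10) = 37 + (10 - 1*(-10))*(-10)**2 = 37 + (10 + 10)*100 = 37 + 20*100 = 37 + 2000 = 2037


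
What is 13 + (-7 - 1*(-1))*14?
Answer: -71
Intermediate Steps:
13 + (-7 - 1*(-1))*14 = 13 + (-7 + 1)*14 = 13 - 6*14 = 13 - 84 = -71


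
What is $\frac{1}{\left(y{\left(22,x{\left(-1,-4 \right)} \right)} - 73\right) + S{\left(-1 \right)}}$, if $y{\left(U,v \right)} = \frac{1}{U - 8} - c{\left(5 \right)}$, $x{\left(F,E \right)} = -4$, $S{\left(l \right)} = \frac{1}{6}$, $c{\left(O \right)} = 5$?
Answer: $- \frac{21}{1633} \approx -0.01286$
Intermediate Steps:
$S{\left(l \right)} = \frac{1}{6}$
$y{\left(U,v \right)} = -5 + \frac{1}{-8 + U}$ ($y{\left(U,v \right)} = \frac{1}{U - 8} - 5 = \frac{1}{-8 + U} - 5 = -5 + \frac{1}{-8 + U}$)
$\frac{1}{\left(y{\left(22,x{\left(-1,-4 \right)} \right)} - 73\right) + S{\left(-1 \right)}} = \frac{1}{\left(\frac{41 - 110}{-8 + 22} - 73\right) + \frac{1}{6}} = \frac{1}{\left(\frac{41 - 110}{14} - 73\right) + \frac{1}{6}} = \frac{1}{\left(\frac{1}{14} \left(-69\right) - 73\right) + \frac{1}{6}} = \frac{1}{\left(- \frac{69}{14} - 73\right) + \frac{1}{6}} = \frac{1}{- \frac{1091}{14} + \frac{1}{6}} = \frac{1}{- \frac{1633}{21}} = - \frac{21}{1633}$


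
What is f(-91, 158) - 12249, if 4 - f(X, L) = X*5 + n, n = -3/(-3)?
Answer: -11791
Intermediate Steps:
n = 1 (n = -3*(-⅓) = 1)
f(X, L) = 3 - 5*X (f(X, L) = 4 - (X*5 + 1) = 4 - (5*X + 1) = 4 - (1 + 5*X) = 4 + (-1 - 5*X) = 3 - 5*X)
f(-91, 158) - 12249 = (3 - 5*(-91)) - 12249 = (3 + 455) - 12249 = 458 - 12249 = -11791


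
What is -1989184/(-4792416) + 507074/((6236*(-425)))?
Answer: 44403512569/198458439450 ≈ 0.22374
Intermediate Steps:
-1989184/(-4792416) + 507074/((6236*(-425))) = -1989184*(-1/4792416) + 507074/(-2650300) = 62162/149763 + 507074*(-1/2650300) = 62162/149763 - 253537/1325150 = 44403512569/198458439450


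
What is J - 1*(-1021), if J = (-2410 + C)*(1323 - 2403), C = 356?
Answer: 2219341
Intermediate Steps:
J = 2218320 (J = (-2410 + 356)*(1323 - 2403) = -2054*(-1080) = 2218320)
J - 1*(-1021) = 2218320 - 1*(-1021) = 2218320 + 1021 = 2219341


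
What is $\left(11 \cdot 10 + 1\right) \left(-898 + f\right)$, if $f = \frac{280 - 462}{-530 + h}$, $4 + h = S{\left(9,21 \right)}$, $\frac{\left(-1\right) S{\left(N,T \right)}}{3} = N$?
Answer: $- \frac{18633052}{187} \approx -99642.0$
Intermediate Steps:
$S{\left(N,T \right)} = - 3 N$
$h = -31$ ($h = -4 - 27 = -31$)
$f = \frac{182}{561}$ ($f = \frac{280 - 462}{-530 - 31} = - \frac{182}{-561} = \left(-182\right) \left(- \frac{1}{561}\right) = \frac{182}{561} \approx 0.32442$)
$\left(11 \cdot 10 + 1\right) \left(-898 + f\right) = \left(11 \cdot 10 + 1\right) \left(-898 + \frac{182}{561}\right) = \left(110 + 1\right) \left(- \frac{503596}{561}\right) = 111 \left(- \frac{503596}{561}\right) = - \frac{18633052}{187}$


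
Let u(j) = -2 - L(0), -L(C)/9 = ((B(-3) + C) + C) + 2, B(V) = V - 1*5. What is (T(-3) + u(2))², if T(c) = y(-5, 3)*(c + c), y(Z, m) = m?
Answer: 5476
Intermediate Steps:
B(V) = -5 + V (B(V) = V - 5 = -5 + V)
L(C) = 54 - 18*C (L(C) = -9*((((-5 - 3) + C) + C) + 2) = -9*(((-8 + C) + C) + 2) = -9*((-8 + 2*C) + 2) = -9*(-6 + 2*C) = 54 - 18*C)
T(c) = 6*c (T(c) = 3*(c + c) = 3*(2*c) = 6*c)
u(j) = -56 (u(j) = -2 - (54 - 18*0) = -2 - (54 + 0) = -2 - 1*54 = -2 - 54 = -56)
(T(-3) + u(2))² = (6*(-3) - 56)² = (-18 - 56)² = (-74)² = 5476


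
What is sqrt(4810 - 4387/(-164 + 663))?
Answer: sqrt(1195505697)/499 ≈ 69.291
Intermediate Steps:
sqrt(4810 - 4387/(-164 + 663)) = sqrt(4810 - 4387/499) = sqrt(2395803/499) = sqrt(1195505697)/499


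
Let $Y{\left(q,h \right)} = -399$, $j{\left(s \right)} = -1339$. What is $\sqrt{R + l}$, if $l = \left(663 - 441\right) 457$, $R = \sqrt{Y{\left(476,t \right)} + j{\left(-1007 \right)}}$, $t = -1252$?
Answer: $\sqrt{101454 + i \sqrt{1738}} \approx 318.52 + 0.0654 i$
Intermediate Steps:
$R = i \sqrt{1738}$ ($R = \sqrt{-399 - 1339} = \sqrt{-1738} = i \sqrt{1738} \approx 41.689 i$)
$l = 101454$ ($l = 222 \cdot 457 = 101454$)
$\sqrt{R + l} = \sqrt{i \sqrt{1738} + 101454} = \sqrt{101454 + i \sqrt{1738}}$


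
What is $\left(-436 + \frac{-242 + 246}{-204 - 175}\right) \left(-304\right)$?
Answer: $\frac{50235392}{379} \approx 1.3255 \cdot 10^{5}$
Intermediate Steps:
$\left(-436 + \frac{-242 + 246}{-204 - 175}\right) \left(-304\right) = \left(-436 + \frac{4}{-379}\right) \left(-304\right) = \left(-436 + 4 \left(- \frac{1}{379}\right)\right) \left(-304\right) = \left(-436 - \frac{4}{379}\right) \left(-304\right) = \left(- \frac{165248}{379}\right) \left(-304\right) = \frac{50235392}{379}$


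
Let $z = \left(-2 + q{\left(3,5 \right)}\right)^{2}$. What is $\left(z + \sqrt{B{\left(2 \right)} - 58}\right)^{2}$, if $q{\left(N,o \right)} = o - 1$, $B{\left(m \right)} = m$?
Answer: $-40 + 16 i \sqrt{14} \approx -40.0 + 59.867 i$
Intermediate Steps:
$q{\left(N,o \right)} = -1 + o$
$z = 4$ ($z = \left(-2 + \left(-1 + 5\right)\right)^{2} = \left(-2 + 4\right)^{2} = 2^{2} = 4$)
$\left(z + \sqrt{B{\left(2 \right)} - 58}\right)^{2} = \left(4 + \sqrt{2 - 58}\right)^{2} = \left(4 + \sqrt{-56}\right)^{2} = \left(4 + 2 i \sqrt{14}\right)^{2}$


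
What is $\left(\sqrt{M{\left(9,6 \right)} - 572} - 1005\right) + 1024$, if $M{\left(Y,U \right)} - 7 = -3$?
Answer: $19 + 2 i \sqrt{142} \approx 19.0 + 23.833 i$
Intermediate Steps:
$M{\left(Y,U \right)} = 4$ ($M{\left(Y,U \right)} = 7 - 3 = 4$)
$\left(\sqrt{M{\left(9,6 \right)} - 572} - 1005\right) + 1024 = \left(\sqrt{4 - 572} - 1005\right) + 1024 = \left(\sqrt{-568} - 1005\right) + 1024 = \left(2 i \sqrt{142} - 1005\right) + 1024 = \left(-1005 + 2 i \sqrt{142}\right) + 1024 = 19 + 2 i \sqrt{142}$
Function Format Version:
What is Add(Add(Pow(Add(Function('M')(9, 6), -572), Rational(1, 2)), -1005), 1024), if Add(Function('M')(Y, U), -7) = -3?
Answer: Add(19, Mul(2, I, Pow(142, Rational(1, 2)))) ≈ Add(19.000, Mul(23.833, I))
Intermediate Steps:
Function('M')(Y, U) = 4 (Function('M')(Y, U) = Add(7, -3) = 4)
Add(Add(Pow(Add(Function('M')(9, 6), -572), Rational(1, 2)), -1005), 1024) = Add(Add(Pow(Add(4, -572), Rational(1, 2)), -1005), 1024) = Add(Add(Pow(-568, Rational(1, 2)), -1005), 1024) = Add(Add(Mul(2, I, Pow(142, Rational(1, 2))), -1005), 1024) = Add(Add(-1005, Mul(2, I, Pow(142, Rational(1, 2)))), 1024) = Add(19, Mul(2, I, Pow(142, Rational(1, 2))))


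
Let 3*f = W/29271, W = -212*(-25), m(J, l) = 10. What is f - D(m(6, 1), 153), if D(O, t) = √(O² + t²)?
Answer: 5300/87813 - √23509 ≈ -153.27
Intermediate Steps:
W = 5300
f = 5300/87813 (f = (5300/29271)/3 = (5300*(1/29271))/3 = (⅓)*(5300/29271) = 5300/87813 ≈ 0.060356)
f - D(m(6, 1), 153) = 5300/87813 - √(10² + 153²) = 5300/87813 - √(100 + 23409) = 5300/87813 - √23509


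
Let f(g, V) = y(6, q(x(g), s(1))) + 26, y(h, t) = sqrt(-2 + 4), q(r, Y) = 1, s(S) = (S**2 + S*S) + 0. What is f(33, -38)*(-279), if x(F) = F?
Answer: -7254 - 279*sqrt(2) ≈ -7648.6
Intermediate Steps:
s(S) = 2*S**2 (s(S) = (S**2 + S**2) + 0 = 2*S**2 + 0 = 2*S**2)
y(h, t) = sqrt(2)
f(g, V) = 26 + sqrt(2) (f(g, V) = sqrt(2) + 26 = 26 + sqrt(2))
f(33, -38)*(-279) = (26 + sqrt(2))*(-279) = -7254 - 279*sqrt(2)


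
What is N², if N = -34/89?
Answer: 1156/7921 ≈ 0.14594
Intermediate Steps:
N = -34/89 (N = -34*1/89 = -34/89 ≈ -0.38202)
N² = (-34/89)² = 1156/7921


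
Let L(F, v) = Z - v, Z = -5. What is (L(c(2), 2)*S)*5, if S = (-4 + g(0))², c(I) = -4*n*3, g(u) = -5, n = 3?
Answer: -2835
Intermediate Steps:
c(I) = -36 (c(I) = -4*3*3 = -12*3 = -36)
L(F, v) = -5 - v
S = 81 (S = (-4 - 5)² = (-9)² = 81)
(L(c(2), 2)*S)*5 = ((-5 - 1*2)*81)*5 = ((-5 - 2)*81)*5 = -7*81*5 = -567*5 = -2835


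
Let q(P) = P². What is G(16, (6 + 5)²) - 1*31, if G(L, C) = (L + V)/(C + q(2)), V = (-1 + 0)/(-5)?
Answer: -19294/625 ≈ -30.870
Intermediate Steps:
V = ⅕ (V = -1*(-⅕) = ⅕ ≈ 0.20000)
G(L, C) = (⅕ + L)/(4 + C) (G(L, C) = (L + ⅕)/(C + 2²) = (⅕ + L)/(C + 4) = (⅕ + L)/(4 + C))
G(16, (6 + 5)²) - 1*31 = (⅕ + 16)/(4 + (6 + 5)²) - 1*31 = (81/5)/(4 + 11²) - 31 = (81/5)/(4 + 121) - 31 = (81/5)/125 - 31 = (1/125)*(81/5) - 31 = 81/625 - 31 = -19294/625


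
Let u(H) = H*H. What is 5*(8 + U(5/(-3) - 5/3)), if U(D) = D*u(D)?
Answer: -3920/27 ≈ -145.19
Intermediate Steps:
u(H) = H²
U(D) = D³ (U(D) = D*D² = D³)
5*(8 + U(5/(-3) - 5/3)) = 5*(8 + (5/(-3) - 5/3)³) = 5*(8 + (5*(-⅓) - 5*⅓)³) = 5*(8 + (-5/3 - 5/3)³) = 5*(8 + (-10/3)³) = 5*(8 - 1000/27) = 5*(-784/27) = -3920/27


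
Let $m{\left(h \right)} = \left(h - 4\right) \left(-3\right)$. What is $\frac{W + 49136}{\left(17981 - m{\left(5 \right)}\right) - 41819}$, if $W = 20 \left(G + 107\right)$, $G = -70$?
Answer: $- \frac{49876}{23835} \approx -2.0926$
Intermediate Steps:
$m{\left(h \right)} = 12 - 3 h$ ($m{\left(h \right)} = \left(-4 + h\right) \left(-3\right) = 12 - 3 h$)
$W = 740$ ($W = 20 \left(-70 + 107\right) = 20 \cdot 37 = 740$)
$\frac{W + 49136}{\left(17981 - m{\left(5 \right)}\right) - 41819} = \frac{740 + 49136}{\left(17981 - \left(12 - 15\right)\right) - 41819} = \frac{49876}{\left(17981 - \left(12 - 15\right)\right) - 41819} = \frac{49876}{\left(17981 - -3\right) - 41819} = \frac{49876}{\left(17981 + 3\right) - 41819} = \frac{49876}{17984 - 41819} = \frac{49876}{-23835} = 49876 \left(- \frac{1}{23835}\right) = - \frac{49876}{23835}$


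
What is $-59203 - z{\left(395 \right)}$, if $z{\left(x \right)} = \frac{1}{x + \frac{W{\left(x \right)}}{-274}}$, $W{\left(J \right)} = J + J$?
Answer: $- \frac{3180385297}{53720} \approx -59203.0$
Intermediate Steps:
$W{\left(J \right)} = 2 J$
$z{\left(x \right)} = \frac{137}{136 x}$ ($z{\left(x \right)} = \frac{1}{x + \frac{2 x}{-274}} = \frac{1}{x + 2 x \left(- \frac{1}{274}\right)} = \frac{1}{x - \frac{x}{137}} = \frac{1}{\frac{136}{137} x} = \frac{137}{136 x}$)
$-59203 - z{\left(395 \right)} = -59203 - \frac{137}{136 \cdot 395} = -59203 - \frac{137}{136} \cdot \frac{1}{395} = -59203 - \frac{137}{53720} = - \frac{3180385297}{53720}$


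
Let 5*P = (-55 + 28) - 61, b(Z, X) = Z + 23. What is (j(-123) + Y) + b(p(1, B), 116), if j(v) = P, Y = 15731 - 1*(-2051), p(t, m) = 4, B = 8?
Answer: 88957/5 ≈ 17791.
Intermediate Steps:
b(Z, X) = 23 + Z
P = -88/5 (P = ((-55 + 28) - 61)/5 = (-27 - 61)/5 = (⅕)*(-88) = -88/5 ≈ -17.600)
Y = 17782 (Y = 15731 + 2051 = 17782)
j(v) = -88/5
(j(-123) + Y) + b(p(1, B), 116) = (-88/5 + 17782) + (23 + 4) = 88822/5 + 27 = 88957/5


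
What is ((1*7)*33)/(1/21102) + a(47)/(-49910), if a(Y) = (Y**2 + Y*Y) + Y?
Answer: 48657876991/9982 ≈ 4.8746e+6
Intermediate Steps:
a(Y) = Y + 2*Y**2 (a(Y) = (Y**2 + Y**2) + Y = 2*Y**2 + Y = Y + 2*Y**2)
((1*7)*33)/(1/21102) + a(47)/(-49910) = ((1*7)*33)/(1/21102) + (47*(1 + 2*47))/(-49910) = (7*33)/(1/21102) + (47*(1 + 94))*(-1/49910) = 231*21102 + (47*95)*(-1/49910) = 4874562 + 4465*(-1/49910) = 4874562 - 893/9982 = 48657876991/9982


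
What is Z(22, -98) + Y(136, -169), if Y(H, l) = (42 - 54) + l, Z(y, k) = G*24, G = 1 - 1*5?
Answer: -277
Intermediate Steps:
G = -4 (G = 1 - 5 = -4)
Z(y, k) = -96 (Z(y, k) = -4*24 = -96)
Y(H, l) = -12 + l
Z(22, -98) + Y(136, -169) = -96 + (-12 - 169) = -96 - 181 = -277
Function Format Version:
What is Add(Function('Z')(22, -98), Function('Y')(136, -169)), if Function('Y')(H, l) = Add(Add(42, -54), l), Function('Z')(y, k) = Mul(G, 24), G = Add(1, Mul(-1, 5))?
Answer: -277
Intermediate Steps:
G = -4 (G = Add(1, -5) = -4)
Function('Z')(y, k) = -96 (Function('Z')(y, k) = Mul(-4, 24) = -96)
Function('Y')(H, l) = Add(-12, l)
Add(Function('Z')(22, -98), Function('Y')(136, -169)) = Add(-96, Add(-12, -169)) = Add(-96, -181) = -277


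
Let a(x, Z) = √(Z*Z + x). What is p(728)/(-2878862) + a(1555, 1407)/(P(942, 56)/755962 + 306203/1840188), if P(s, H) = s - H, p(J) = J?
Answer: -52/205633 + 1391112200856*√495301/116554119427 ≈ 8399.8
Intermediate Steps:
a(x, Z) = √(x + Z²) (a(x, Z) = √(Z² + x) = √(x + Z²))
p(728)/(-2878862) + a(1555, 1407)/(P(942, 56)/755962 + 306203/1840188) = 728/(-2878862) + √(1555 + 1407²)/((942 - 1*56)/755962 + 306203/1840188) = 728*(-1/2878862) + √(1555 + 1979649)/((942 - 56)*(1/755962) + 306203*(1/1840188)) = -52/205633 + √1981204/(886*(1/755962) + 306203/1840188) = -52/205633 + (2*√495301)/(443/377981 + 306203/1840188) = -52/205633 + (2*√495301)/(116554119427/695556100428) = -52/205633 + (2*√495301)*(695556100428/116554119427) = -52/205633 + 1391112200856*√495301/116554119427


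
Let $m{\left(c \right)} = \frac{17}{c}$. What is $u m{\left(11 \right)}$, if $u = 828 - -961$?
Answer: $\frac{30413}{11} \approx 2764.8$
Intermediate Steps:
$u = 1789$ ($u = 828 + 961 = 1789$)
$u m{\left(11 \right)} = 1789 \cdot \frac{17}{11} = \frac{30413}{11}$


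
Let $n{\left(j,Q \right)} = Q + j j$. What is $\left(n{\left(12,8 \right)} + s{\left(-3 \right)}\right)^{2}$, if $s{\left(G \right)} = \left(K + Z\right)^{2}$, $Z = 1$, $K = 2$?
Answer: $25921$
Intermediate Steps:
$s{\left(G \right)} = 9$ ($s{\left(G \right)} = \left(2 + 1\right)^{2} = 3^{2} = 9$)
$n{\left(j,Q \right)} = Q + j^{2}$
$\left(n{\left(12,8 \right)} + s{\left(-3 \right)}\right)^{2} = \left(\left(8 + 12^{2}\right) + 9\right)^{2} = \left(\left(8 + 144\right) + 9\right)^{2} = \left(152 + 9\right)^{2} = 161^{2} = 25921$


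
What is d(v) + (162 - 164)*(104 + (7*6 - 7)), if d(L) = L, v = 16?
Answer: -262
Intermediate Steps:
d(v) + (162 - 164)*(104 + (7*6 - 7)) = 16 + (162 - 164)*(104 + (7*6 - 7)) = 16 - 2*(104 + (42 - 7)) = 16 - 2*(104 + 35) = 16 - 2*139 = 16 - 278 = -262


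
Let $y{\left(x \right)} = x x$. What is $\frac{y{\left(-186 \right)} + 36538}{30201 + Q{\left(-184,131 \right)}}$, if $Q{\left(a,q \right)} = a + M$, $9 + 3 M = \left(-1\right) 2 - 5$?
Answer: $\frac{213402}{90035} \approx 2.3702$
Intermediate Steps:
$y{\left(x \right)} = x^{2}$
$M = - \frac{16}{3}$ ($M = -3 + \frac{\left(-1\right) 2 - 5}{3} = -3 + \frac{-2 - 5}{3} = -3 + \frac{1}{3} \left(-7\right) = -3 - \frac{7}{3} = - \frac{16}{3} \approx -5.3333$)
$Q{\left(a,q \right)} = - \frac{16}{3} + a$ ($Q{\left(a,q \right)} = a - \frac{16}{3} = - \frac{16}{3} + a$)
$\frac{y{\left(-186 \right)} + 36538}{30201 + Q{\left(-184,131 \right)}} = \frac{\left(-186\right)^{2} + 36538}{30201 - \frac{568}{3}} = \frac{34596 + 36538}{30201 - \frac{568}{3}} = \frac{71134}{\frac{90035}{3}} = 71134 \cdot \frac{3}{90035} = \frac{213402}{90035}$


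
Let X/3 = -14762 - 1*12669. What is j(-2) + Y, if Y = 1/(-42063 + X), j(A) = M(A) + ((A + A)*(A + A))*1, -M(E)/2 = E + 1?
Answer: 2238407/124356 ≈ 18.000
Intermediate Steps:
M(E) = -2 - 2*E (M(E) = -2*(E + 1) = -2*(1 + E) = -2 - 2*E)
X = -82293 (X = 3*(-14762 - 1*12669) = 3*(-14762 - 12669) = 3*(-27431) = -82293)
j(A) = -2 - 2*A + 4*A² (j(A) = (-2 - 2*A) + ((A + A)*(A + A))*1 = (-2 - 2*A) + ((2*A)*(2*A))*1 = (-2 - 2*A) + (4*A²)*1 = (-2 - 2*A) + 4*A² = -2 - 2*A + 4*A²)
Y = -1/124356 (Y = 1/(-42063 - 82293) = 1/(-124356) = -1/124356 ≈ -8.0414e-6)
j(-2) + Y = (-2 - 2*(-2) + 4*(-2)²) - 1/124356 = (-2 + 4 + 4*4) - 1/124356 = (-2 + 4 + 16) - 1/124356 = 18 - 1/124356 = 2238407/124356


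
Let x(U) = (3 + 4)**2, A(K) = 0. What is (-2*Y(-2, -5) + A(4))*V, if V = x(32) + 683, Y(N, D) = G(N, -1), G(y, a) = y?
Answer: 2928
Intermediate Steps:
Y(N, D) = N
x(U) = 49 (x(U) = 7**2 = 49)
V = 732 (V = 49 + 683 = 732)
(-2*Y(-2, -5) + A(4))*V = (-2*(-2) + 0)*732 = (4 + 0)*732 = 4*732 = 2928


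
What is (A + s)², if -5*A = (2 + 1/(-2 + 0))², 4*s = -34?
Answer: 32041/400 ≈ 80.103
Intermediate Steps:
s = -17/2 (s = (¼)*(-34) = -17/2 ≈ -8.5000)
A = -9/20 (A = -(2 + 1/(-2 + 0))²/5 = -(2 + 1/(-2))²/5 = -(2 - ½)²/5 = -(3/2)²/5 = -⅕*9/4 = -9/20 ≈ -0.45000)
(A + s)² = (-9/20 - 17/2)² = (-179/20)² = 32041/400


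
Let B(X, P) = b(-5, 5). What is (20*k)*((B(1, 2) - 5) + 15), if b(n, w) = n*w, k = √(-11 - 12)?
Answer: -300*I*√23 ≈ -1438.8*I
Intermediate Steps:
k = I*√23 (k = √(-23) = I*√23 ≈ 4.7958*I)
B(X, P) = -25 (B(X, P) = -5*5 = -25)
(20*k)*((B(1, 2) - 5) + 15) = (20*(I*√23))*((-25 - 5) + 15) = (20*I*√23)*(-30 + 15) = (20*I*√23)*(-15) = -300*I*√23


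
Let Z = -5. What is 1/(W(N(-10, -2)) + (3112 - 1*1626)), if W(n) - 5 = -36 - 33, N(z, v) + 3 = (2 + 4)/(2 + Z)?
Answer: 1/1422 ≈ 0.00070324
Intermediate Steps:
N(z, v) = -5 (N(z, v) = -3 + (2 + 4)/(2 - 5) = -3 + 6/(-3) = -3 + 6*(-⅓) = -3 - 2 = -5)
W(n) = -64 (W(n) = 5 + (-36 - 33) = 5 - 69 = -64)
1/(W(N(-10, -2)) + (3112 - 1*1626)) = 1/(-64 + (3112 - 1*1626)) = 1/(-64 + (3112 - 1626)) = 1/(-64 + 1486) = 1/1422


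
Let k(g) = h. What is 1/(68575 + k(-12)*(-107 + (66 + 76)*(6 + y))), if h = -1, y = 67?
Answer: 1/58316 ≈ 1.7148e-5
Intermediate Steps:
k(g) = -1
1/(68575 + k(-12)*(-107 + (66 + 76)*(6 + y))) = 1/(68575 - (-107 + (66 + 76)*(6 + 67))) = 1/(68575 - (-107 + 142*73)) = 1/(68575 - (-107 + 10366)) = 1/(68575 - 1*10259) = 1/(68575 - 10259) = 1/58316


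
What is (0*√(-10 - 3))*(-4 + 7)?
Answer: 0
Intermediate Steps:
(0*√(-10 - 3))*(-4 + 7) = (0*√(-13))*3 = (0*(I*√13))*3 = 0*3 = 0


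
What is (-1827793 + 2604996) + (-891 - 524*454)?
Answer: 538416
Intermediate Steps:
(-1827793 + 2604996) + (-891 - 524*454) = 777203 + (-891 - 237896) = 777203 - 238787 = 538416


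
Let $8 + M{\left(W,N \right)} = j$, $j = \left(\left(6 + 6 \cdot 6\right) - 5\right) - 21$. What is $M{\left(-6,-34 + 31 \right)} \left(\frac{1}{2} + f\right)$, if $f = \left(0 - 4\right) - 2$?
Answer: $-44$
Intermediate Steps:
$j = 16$ ($j = \left(\left(6 + 36\right) - 5\right) - 21 = \left(42 - 5\right) - 21 = 37 - 21 = 16$)
$M{\left(W,N \right)} = 8$ ($M{\left(W,N \right)} = -8 + 16 = 8$)
$f = -6$ ($f = -4 - 2 = -6$)
$M{\left(-6,-34 + 31 \right)} \left(\frac{1}{2} + f\right) = 8 \left(\frac{1}{2} - 6\right) = 8 \left(- \frac{11}{2}\right) = -44$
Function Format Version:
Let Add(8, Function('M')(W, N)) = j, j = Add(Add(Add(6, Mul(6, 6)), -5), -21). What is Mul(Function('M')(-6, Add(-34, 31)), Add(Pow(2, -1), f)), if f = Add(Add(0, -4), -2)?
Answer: -44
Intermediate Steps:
j = 16 (j = Add(Add(Add(6, 36), -5), -21) = Add(Add(42, -5), -21) = Add(37, -21) = 16)
Function('M')(W, N) = 8 (Function('M')(W, N) = Add(-8, 16) = 8)
f = -6 (f = Add(-4, -2) = -6)
Mul(Function('M')(-6, Add(-34, 31)), Add(Pow(2, -1), f)) = Mul(8, Add(Pow(2, -1), -6)) = Mul(8, Add(Rational(1, 2), -6)) = Mul(8, Rational(-11, 2)) = -44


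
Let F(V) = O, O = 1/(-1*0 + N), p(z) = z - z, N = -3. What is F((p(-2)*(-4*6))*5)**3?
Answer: -1/27 ≈ -0.037037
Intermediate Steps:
p(z) = 0
O = -1/3 (O = 1/(-1*0 - 3) = 1/(0 - 3) = 1/(-3) = -1/3 ≈ -0.33333)
F(V) = -1/3
F((p(-2)*(-4*6))*5)**3 = (-1/3)**3 = -1/27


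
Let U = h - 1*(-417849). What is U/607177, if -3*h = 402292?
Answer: 851255/1821531 ≈ 0.46733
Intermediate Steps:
h = -402292/3 (h = -⅓*402292 = -402292/3 ≈ -1.3410e+5)
U = 851255/3 (U = -402292/3 - 1*(-417849) = -402292/3 + 417849 = 851255/3 ≈ 2.8375e+5)
U/607177 = (851255/3)/607177 = (851255/3)*(1/607177) = 851255/1821531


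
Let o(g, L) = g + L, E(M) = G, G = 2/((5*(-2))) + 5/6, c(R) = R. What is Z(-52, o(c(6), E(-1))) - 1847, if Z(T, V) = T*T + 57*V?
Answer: 12351/10 ≈ 1235.1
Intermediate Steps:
G = 19/30 (G = 2/(-10) + 5*(⅙) = 2*(-⅒) + ⅚ = -⅕ + ⅚ = 19/30 ≈ 0.63333)
E(M) = 19/30
o(g, L) = L + g
Z(T, V) = T² + 57*V
Z(-52, o(c(6), E(-1))) - 1847 = ((-52)² + 57*(19/30 + 6)) - 1847 = (2704 + 57*(199/30)) - 1847 = (2704 + 3781/10) - 1847 = 30821/10 - 1847 = 12351/10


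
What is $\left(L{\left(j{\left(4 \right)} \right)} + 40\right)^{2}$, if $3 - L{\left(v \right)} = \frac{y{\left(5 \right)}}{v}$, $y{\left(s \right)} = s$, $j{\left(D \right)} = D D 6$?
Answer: $\frac{16999129}{9216} \approx 1844.5$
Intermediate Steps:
$j{\left(D \right)} = 6 D^{2}$ ($j{\left(D \right)} = D^{2} \cdot 6 = 6 D^{2}$)
$L{\left(v \right)} = 3 - \frac{5}{v}$
$\left(L{\left(j{\left(4 \right)} \right)} + 40\right)^{2} = \left(\left(3 - \frac{5}{6 \cdot 4^{2}}\right) + 40\right)^{2} = \left(\left(3 - \frac{5}{6 \cdot 16}\right) + 40\right)^{2} = \left(\left(3 - \frac{5}{96}\right) + 40\right)^{2} = \left(\frac{283}{96} + 40\right)^{2} = \left(\frac{4123}{96}\right)^{2} = \frac{16999129}{9216}$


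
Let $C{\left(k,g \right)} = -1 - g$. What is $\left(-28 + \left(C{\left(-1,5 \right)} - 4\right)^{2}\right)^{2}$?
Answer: $5184$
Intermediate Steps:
$\left(-28 + \left(C{\left(-1,5 \right)} - 4\right)^{2}\right)^{2} = \left(-28 + \left(\left(-1 - 5\right) - 4\right)^{2}\right)^{2} = \left(-28 + \left(-6 - 4\right)^{2}\right)^{2} = \left(-28 + \left(-10\right)^{2}\right)^{2} = \left(-28 + 100\right)^{2} = 72^{2} = 5184$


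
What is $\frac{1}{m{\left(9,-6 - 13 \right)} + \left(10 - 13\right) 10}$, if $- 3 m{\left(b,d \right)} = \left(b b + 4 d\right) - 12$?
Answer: $- \frac{3}{83} \approx -0.036145$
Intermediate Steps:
$m{\left(b,d \right)} = 4 - \frac{4 d}{3} - \frac{b^{2}}{3}$ ($m{\left(b,d \right)} = - \frac{\left(b b + 4 d\right) - 12}{3} = - \frac{\left(b^{2} + 4 d\right) - 12}{3} = - \frac{-12 + b^{2} + 4 d}{3} = 4 - \frac{4 d}{3} - \frac{b^{2}}{3}$)
$\frac{1}{m{\left(9,-6 - 13 \right)} + \left(10 - 13\right) 10} = \frac{1}{\left(4 - \frac{4 \left(-6 - 13\right)}{3} - \frac{9^{2}}{3}\right) + \left(10 - 13\right) 10} = \frac{1}{\left(4 - \frac{4 \left(-6 - 13\right)}{3} - 27\right) - 30} = \frac{1}{\left(4 - - \frac{76}{3} - 27\right) - 30} = \frac{1}{\left(4 + \frac{76}{3} - 27\right) - 30} = \frac{1}{\frac{7}{3} - 30} = \frac{1}{- \frac{83}{3}} = - \frac{3}{83}$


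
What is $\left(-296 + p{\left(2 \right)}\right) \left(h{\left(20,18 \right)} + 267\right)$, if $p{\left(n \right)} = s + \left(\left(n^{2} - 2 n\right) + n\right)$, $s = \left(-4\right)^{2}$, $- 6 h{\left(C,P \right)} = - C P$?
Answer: $-90906$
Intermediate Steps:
$h{\left(C,P \right)} = \frac{C P}{6}$ ($h{\left(C,P \right)} = - \frac{\left(-1\right) C P}{6} = \frac{C P}{6}$)
$s = 16$
$p{\left(n \right)} = 16 + n^{2} - n$ ($p{\left(n \right)} = 16 + \left(\left(n^{2} - 2 n\right) + n\right) = 16 + \left(n^{2} - n\right) = 16 + n^{2} - n$)
$\left(-296 + p{\left(2 \right)}\right) \left(h{\left(20,18 \right)} + 267\right) = \left(-296 + \left(16 + 2^{2} - 2\right)\right) \left(\frac{1}{6} \cdot 20 \cdot 18 + 267\right) = \left(-296 + \left(16 + 4 - 2\right)\right) \left(60 + 267\right) = \left(-296 + 18\right) 327 = \left(-278\right) 327 = -90906$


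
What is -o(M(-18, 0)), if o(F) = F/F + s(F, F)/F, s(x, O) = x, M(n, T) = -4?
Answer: -2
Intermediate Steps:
o(F) = 2 (o(F) = F/F + F/F = 1 + 1 = 2)
-o(M(-18, 0)) = -1*2 = -2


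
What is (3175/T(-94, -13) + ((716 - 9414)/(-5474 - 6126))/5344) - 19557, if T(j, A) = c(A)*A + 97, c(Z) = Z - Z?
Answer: -58700383078947/3006534400 ≈ -19524.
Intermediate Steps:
c(Z) = 0
T(j, A) = 97 (T(j, A) = 0*A + 97 = 0 + 97 = 97)
(3175/T(-94, -13) + ((716 - 9414)/(-5474 - 6126))/5344) - 19557 = (3175/97 + ((716 - 9414)/(-5474 - 6126))/5344) - 19557 = (3175*(1/97) - 8698/(-11600)*(1/5344)) - 19557 = (3175/97 - 8698*(-1/11600)*(1/5344)) - 19557 = (3175/97 + (4349/5800)*(1/5344)) - 19557 = (3175/97 + 4349/30995200) - 19557 = 98410181853/3006534400 - 19557 = -58700383078947/3006534400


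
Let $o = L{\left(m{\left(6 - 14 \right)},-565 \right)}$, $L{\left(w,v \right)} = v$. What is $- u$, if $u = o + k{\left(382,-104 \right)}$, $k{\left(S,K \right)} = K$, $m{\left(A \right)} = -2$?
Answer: $669$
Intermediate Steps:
$o = -565$
$u = -669$ ($u = -565 - 104 = -669$)
$- u = \left(-1\right) \left(-669\right) = 669$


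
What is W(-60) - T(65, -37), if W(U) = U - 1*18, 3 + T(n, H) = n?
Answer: -140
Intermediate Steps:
T(n, H) = -3 + n
W(U) = -18 + U (W(U) = U - 18 = -18 + U)
W(-60) - T(65, -37) = (-18 - 60) - (-3 + 65) = -78 - 1*62 = -78 - 62 = -140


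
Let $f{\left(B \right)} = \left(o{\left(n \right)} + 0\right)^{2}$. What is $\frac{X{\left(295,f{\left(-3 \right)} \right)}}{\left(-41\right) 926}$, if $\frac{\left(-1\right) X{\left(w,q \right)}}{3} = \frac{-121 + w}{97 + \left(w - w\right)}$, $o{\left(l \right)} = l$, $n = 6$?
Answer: $\frac{261}{1841351} \approx 0.00014174$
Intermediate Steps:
$f{\left(B \right)} = 36$ ($f{\left(B \right)} = \left(6 + 0\right)^{2} = 6^{2} = 36$)
$X{\left(w,q \right)} = \frac{363}{97} - \frac{3 w}{97}$ ($X{\left(w,q \right)} = - 3 \frac{-121 + w}{97 + \left(w - w\right)} = - 3 \frac{-121 + w}{97 + 0} = - 3 \frac{-121 + w}{97} = - 3 \left(-121 + w\right) \frac{1}{97} = - 3 \left(- \frac{121}{97} + \frac{w}{97}\right) = \frac{363}{97} - \frac{3 w}{97}$)
$\frac{X{\left(295,f{\left(-3 \right)} \right)}}{\left(-41\right) 926} = \frac{\frac{363}{97} - \frac{885}{97}}{\left(-41\right) 926} = \frac{\frac{363}{97} - \frac{885}{97}}{-37966} = \left(- \frac{522}{97}\right) \left(- \frac{1}{37966}\right) = \frac{261}{1841351}$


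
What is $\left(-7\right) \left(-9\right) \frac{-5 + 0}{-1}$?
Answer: $315$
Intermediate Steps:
$\left(-7\right) \left(-9\right) \frac{-5 + 0}{-1} = 63 \left(\left(-5\right) \left(-1\right)\right) = 63 \cdot 5 = 315$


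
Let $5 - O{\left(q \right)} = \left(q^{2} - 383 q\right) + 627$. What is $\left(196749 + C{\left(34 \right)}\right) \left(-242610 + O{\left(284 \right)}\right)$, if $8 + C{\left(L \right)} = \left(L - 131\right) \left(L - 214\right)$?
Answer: $-46078062316$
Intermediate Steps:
$O{\left(q \right)} = -622 - q^{2} + 383 q$ ($O{\left(q \right)} = 5 - \left(\left(q^{2} - 383 q\right) + 627\right) = 5 - \left(627 + q^{2} - 383 q\right) = -622 - q^{2} + 383 q$)
$C{\left(L \right)} = -8 + \left(-214 + L\right) \left(-131 + L\right)$ ($C{\left(L \right)} = -8 + \left(L - 131\right) \left(L - 214\right) = -8 + \left(-131 + L\right) \left(-214 + L\right) = -8 + \left(-214 + L\right) \left(-131 + L\right)$)
$\left(196749 + C{\left(34 \right)}\right) \left(-242610 + O{\left(284 \right)}\right) = \left(196749 + \left(28026 + 34^{2} - 11730\right)\right) \left(-242610 - -27494\right) = \left(196749 + \left(28026 + 1156 - 11730\right)\right) \left(-242610 - -27494\right) = \left(196749 + 17452\right) \left(-242610 - -27494\right) = 214201 \left(-242610 + 27494\right) = 214201 \left(-215116\right) = -46078062316$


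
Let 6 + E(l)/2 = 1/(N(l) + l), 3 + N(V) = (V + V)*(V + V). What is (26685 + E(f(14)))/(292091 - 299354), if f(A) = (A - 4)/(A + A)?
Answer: -5574461/1517967 ≈ -3.6723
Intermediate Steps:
N(V) = -3 + 4*V² (N(V) = -3 + (V + V)*(V + V) = -3 + (2*V)*(2*V) = -3 + 4*V²)
f(A) = (-4 + A)/(2*A) (f(A) = (-4 + A)/((2*A)) = (-4 + A)*(1/(2*A)) = (-4 + A)/(2*A))
E(l) = -12 + 2/(-3 + l + 4*l²) (E(l) = -12 + 2/((-3 + 4*l²) + l) = -12 + 2/(-3 + l + 4*l²))
(26685 + E(f(14)))/(292091 - 299354) = (26685 + 2*(19 - 24*(-4 + 14)²/784 - 3*(-4 + 14)/14)/(-3 + (½)*(-4 + 14)/14 + 4*((½)*(-4 + 14)/14)²))/(292091 - 299354) = (26685 + 2*(19 - 24*((½)*(1/14)*10)² - 3*10/14)/(-3 + (½)*(1/14)*10 + 4*((½)*(1/14)*10)²))/(-7263) = (26685 + 2*(19 - 24*(5/14)² - 6*5/14)/(-3 + 5/14 + 4*(5/14)²))*(-1/7263) = (26685 + 2*(19 - 24*25/196 - 15/7)/(-3 + 5/14 + 4*(25/196)))*(-1/7263) = (26685 + 2*(19 - 150/49 - 15/7)/(-3 + 5/14 + 25/49))*(-1/7263) = (26685 + 2*(676/49)/(-209/98))*(-1/7263) = (26685 + 2*(-98/209)*(676/49))*(-1/7263) = (26685 - 2704/209)*(-1/7263) = (5574461/209)*(-1/7263) = -5574461/1517967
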